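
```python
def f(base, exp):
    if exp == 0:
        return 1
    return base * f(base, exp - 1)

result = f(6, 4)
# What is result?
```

f(6, 4) = 6 * 6 * 6 * 6 = 1296

Answer: 1296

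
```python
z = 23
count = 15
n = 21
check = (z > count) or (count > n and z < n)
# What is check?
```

Trace:
`z = 23` → z = 23
`count = 15` → count = 15
`n = 21` → n = 21
`check = (z > count) or (count > n and z < n)` → check = True
So check = True

Answer: True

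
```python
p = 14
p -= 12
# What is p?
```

Trace:
`p = 14` → p = 14
`p -= 12` → p = 2
So p = 2

Answer: 2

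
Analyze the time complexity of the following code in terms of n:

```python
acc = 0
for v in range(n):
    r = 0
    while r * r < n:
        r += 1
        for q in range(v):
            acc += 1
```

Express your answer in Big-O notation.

Each loop level contributes: n × √n × n. Multiplying the contributions gives O(n^2√n).

Answer: O(n^2√n)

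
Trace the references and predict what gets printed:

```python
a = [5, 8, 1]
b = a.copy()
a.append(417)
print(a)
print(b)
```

Key concept: list.copy() creates independent copy.
Step by step:
`a = [5, 8, 1]` → a = [5, 8, 1]
`b = a.copy()` → b = [5, 8, 1]
`a.append(417)` → a = [5, 8, 1, 417]
`print(a)` → prints [5, 8, 1, 417]
`print(b)` → prints [5, 8, 1]

Answer:
[5, 8, 1, 417]
[5, 8, 1]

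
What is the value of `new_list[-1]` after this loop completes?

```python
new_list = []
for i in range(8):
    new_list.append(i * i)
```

Last element of squares 0 to 7
`new_list` takes the values: [] → [0] → [0, 1] → [0, 1, 4] → [0, 1, 4, 9] → [0, 1, 4, 9, 16] → [0, 1, 4, 9, 16, 25] → [0, 1, 4, 9, 16, 25, 36] → [0, 1, 4, 9, 16, 25, 36, 49]
So `new_list[-1]` = 49

Answer: 49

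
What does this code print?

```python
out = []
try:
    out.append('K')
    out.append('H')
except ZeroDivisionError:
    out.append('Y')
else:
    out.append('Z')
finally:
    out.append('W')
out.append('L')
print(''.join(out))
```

Execution trace: 'K' (try body) → 'H' (try body, no exception) → 'Z' (else) → 'W' (finally) → 'L' (after the try/except). Output: KHZWL

Answer: KHZWL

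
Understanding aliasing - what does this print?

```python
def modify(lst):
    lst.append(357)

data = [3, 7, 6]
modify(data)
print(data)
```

Key concept: function modifies passed list.
Step by step:
`data = [3, 7, 6]` → data = [3, 7, 6]
`modify(data)` → data = [3, 7, 6, 357]
`print(data)` → prints [3, 7, 6, 357]

Answer: [3, 7, 6, 357]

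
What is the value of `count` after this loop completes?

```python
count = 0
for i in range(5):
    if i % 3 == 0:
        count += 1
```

Count numbers divisible by 3 in range(5)
`count` takes the values: 0 → 1 → 2

Answer: 2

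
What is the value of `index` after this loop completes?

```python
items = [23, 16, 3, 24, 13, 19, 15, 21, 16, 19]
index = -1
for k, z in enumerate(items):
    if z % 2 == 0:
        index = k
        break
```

First even number index in [23, 16, 3, 24, 13, 19, 15, 21, 16, 19]
`index` takes the values: -1 → 1

Answer: 1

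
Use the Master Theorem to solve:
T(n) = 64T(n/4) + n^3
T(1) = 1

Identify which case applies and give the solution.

a=64, b=4, f(n)=n^3. log_4(64) = 3. Since c=3 = 3, Case 2 applies: T(n) = Θ(n^log_b(a) · log n) = O(n^3 log n).

Answer: O(n^3 log n) - Case 2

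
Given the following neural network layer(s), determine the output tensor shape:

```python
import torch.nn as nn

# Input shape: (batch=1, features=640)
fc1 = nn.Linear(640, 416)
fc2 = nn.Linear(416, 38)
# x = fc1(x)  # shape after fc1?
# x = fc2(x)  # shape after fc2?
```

Input: (1, 640) -> after fc1: (1, 416) -> Output: (1, 38)

Answer: (1, 38)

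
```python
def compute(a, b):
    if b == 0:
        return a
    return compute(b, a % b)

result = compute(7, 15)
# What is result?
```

compute(7, 15) -> compute(15, 7) -> compute(7, 1) -> compute(1, 0) -> 1

Answer: 1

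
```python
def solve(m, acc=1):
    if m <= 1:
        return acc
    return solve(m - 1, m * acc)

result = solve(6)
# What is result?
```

Accumulator trace (n, acc): (6, 1) -> (5, 6) -> (4, 30) -> (3, 120) -> (2, 360) -> (1, 720) -> return 720

Answer: 720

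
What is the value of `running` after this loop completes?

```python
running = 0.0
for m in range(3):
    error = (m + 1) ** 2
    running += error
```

Sum of squared losses 1² + 2² + ... + 3²
`running` takes the values: 0.0 → 1.0 → 5.0 → 14.0

Answer: 14.0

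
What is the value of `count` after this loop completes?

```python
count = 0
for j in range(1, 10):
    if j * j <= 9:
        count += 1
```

Count numbers where j² ≤ 9
`count` takes the values: 0 → 1 → 2 → 3

Answer: 3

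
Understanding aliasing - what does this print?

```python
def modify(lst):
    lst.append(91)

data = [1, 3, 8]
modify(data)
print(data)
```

Key concept: function modifies passed list.
Step by step:
`data = [1, 3, 8]` → data = [1, 3, 8]
`modify(data)` → data = [1, 3, 8, 91]
`print(data)` → prints [1, 3, 8, 91]

Answer: [1, 3, 8, 91]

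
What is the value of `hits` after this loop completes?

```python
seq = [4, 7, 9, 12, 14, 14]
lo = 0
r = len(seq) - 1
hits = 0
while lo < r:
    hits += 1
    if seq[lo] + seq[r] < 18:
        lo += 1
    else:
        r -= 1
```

Steps to find pair summing to 18
`hits` takes the values: 0 → 1 → 2 → 3 → 4 → 5

Answer: 5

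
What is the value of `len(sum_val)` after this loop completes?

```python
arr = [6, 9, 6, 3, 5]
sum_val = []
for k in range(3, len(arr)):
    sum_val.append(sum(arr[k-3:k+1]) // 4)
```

Number of 4-element averages
`sum_val` takes the values: [] → [6] → [6, 5]
So `len(sum_val)` = 2

Answer: 2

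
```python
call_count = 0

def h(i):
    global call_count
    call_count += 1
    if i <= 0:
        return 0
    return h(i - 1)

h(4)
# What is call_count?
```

Linear recursion stepping by 1: 5 calls from i=4 down to ≤0.

Answer: 5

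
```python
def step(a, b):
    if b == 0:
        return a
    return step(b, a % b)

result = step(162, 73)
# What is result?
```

step(162, 73) -> step(73, 16) -> step(16, 9) -> step(9, 7) -> step(7, 2) -> step(2, 1) -> step(1, 0) -> 1

Answer: 1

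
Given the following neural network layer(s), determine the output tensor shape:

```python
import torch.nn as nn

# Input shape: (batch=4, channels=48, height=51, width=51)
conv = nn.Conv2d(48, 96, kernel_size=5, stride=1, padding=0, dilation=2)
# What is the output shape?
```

Input: (4, 48, 51, 51) -> Output: (4, 96, 43, 43)

Answer: (4, 96, 43, 43)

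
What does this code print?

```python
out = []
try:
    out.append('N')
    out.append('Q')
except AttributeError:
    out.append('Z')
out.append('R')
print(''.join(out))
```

Execution trace: 'N' (try body) → 'Q' (try body, no exception) → 'R' (after the try/except). Output: NQR

Answer: NQR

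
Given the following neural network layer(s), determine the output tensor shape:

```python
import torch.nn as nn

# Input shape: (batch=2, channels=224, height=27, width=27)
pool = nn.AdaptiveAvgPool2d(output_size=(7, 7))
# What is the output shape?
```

Input: (2, 224, 27, 27) -> Output: (2, 224, 7, 7)

Answer: (2, 224, 7, 7)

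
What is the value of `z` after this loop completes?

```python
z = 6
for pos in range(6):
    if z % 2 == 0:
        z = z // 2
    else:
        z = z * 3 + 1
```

Collatz-style transformation from 6
`z` takes the values: 6 → 3 → 10 → 5 → 16 → 8 → 4

Answer: 4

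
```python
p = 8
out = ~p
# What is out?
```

Trace:
`p = 8` → p = 8
`out = ~p` → out = -9
So out = -9

Answer: -9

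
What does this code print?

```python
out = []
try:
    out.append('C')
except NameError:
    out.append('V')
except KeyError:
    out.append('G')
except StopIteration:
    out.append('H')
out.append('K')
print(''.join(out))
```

Execution trace: 'C' (try body, no exception) → 'K' (after the try/except). Output: CK

Answer: CK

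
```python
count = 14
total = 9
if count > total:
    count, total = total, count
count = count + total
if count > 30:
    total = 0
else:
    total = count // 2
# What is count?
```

Trace:
`count = 14` → count = 14
`total = 9` → total = 9
`if count > total: ...` → count > total is True → count = 9; total = 14
`count = count + total` → count = 23
`if count > 30: ...` → count > 30 is False, take else branch → total = 11
So count = 23

Answer: 23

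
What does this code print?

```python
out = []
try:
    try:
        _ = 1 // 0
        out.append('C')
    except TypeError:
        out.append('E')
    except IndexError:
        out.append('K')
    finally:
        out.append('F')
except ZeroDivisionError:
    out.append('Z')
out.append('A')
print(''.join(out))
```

Execution trace: 'F' (finally) → 'Z' (outer except ZeroDivisionError) → 'A' (after the try/except). Output: FZA

Answer: FZA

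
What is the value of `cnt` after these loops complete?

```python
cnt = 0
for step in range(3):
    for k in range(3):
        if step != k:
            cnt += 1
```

3² - 3 (exclude diagonal)
`cnt` takes the values: 0 → 1 → 2 → 3 → 4 → 5 → 6

Answer: 6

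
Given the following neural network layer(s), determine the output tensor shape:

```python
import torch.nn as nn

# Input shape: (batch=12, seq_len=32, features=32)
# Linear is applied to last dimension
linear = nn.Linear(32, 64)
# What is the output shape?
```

Input: (12, 32, 32) -> Output: (12, 32, 64)

Answer: (12, 32, 64)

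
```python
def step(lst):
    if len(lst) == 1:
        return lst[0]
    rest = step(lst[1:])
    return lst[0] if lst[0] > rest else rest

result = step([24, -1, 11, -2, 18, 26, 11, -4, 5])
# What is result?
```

Recursive max over [24, -1, 11, -2, 18, 26, 11, -4, 5] = 26

Answer: 26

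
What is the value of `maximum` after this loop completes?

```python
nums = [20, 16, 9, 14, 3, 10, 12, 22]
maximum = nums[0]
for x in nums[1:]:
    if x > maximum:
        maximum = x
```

Maximum of [20, 16, 9, 14, 3, 10, 12, 22]
`maximum` takes the values: 20 → 22

Answer: 22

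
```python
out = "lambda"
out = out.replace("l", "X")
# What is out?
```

Trace:
`out = "lambda"` → out = 'lambda'
`out = out.replace("l", "X")` → out = 'Xambda'
So out = 'Xambda'

Answer: 'Xambda'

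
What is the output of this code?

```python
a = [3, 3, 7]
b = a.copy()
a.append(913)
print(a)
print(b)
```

Key concept: list.copy() creates independent copy.
Step by step:
`a = [3, 3, 7]` → a = [3, 3, 7]
`b = a.copy()` → b = [3, 3, 7]
`a.append(913)` → a = [3, 3, 7, 913]
`print(a)` → prints [3, 3, 7, 913]
`print(b)` → prints [3, 3, 7]

Answer:
[3, 3, 7, 913]
[3, 3, 7]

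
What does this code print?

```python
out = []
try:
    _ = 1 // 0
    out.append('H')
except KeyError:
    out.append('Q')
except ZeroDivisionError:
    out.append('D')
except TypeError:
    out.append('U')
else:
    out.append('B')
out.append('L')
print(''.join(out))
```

Execution trace: 'D' (except ZeroDivisionError) → 'L' (after the try/except). Output: DL

Answer: DL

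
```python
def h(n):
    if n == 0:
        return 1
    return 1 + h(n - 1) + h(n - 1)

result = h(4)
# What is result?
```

h(n) = 1 + 2·h(n-1), h(0)=1. Closed form: (1+1)·2^4 - 1 = 31.

Answer: 31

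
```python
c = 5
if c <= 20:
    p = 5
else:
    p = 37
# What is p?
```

Trace:
`c = 5` → c = 5
`if c <= 20: ...` → c <= 20 is True → p = 5
So p = 5

Answer: 5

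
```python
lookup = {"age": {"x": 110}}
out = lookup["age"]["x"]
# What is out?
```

Trace:
`lookup = {"age": {"x": 110}}` → lookup = {'age': {'x': 110}}
`out = lookup["age"]["x"]` → out = 110
So out = 110

Answer: 110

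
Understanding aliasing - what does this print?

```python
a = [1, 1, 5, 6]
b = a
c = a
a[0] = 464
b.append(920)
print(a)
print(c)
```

Key concept: multiple aliases.
Step by step:
`a = [1, 1, 5, 6]` → a = [1, 1, 5, 6]
`b = a` → b = [1, 1, 5, 6] (same object as a)
`c = a` → c = [1, 1, 5, 6] (same object as a, b)
`a[0] = 464` → a = [464, 1, 5, 6] (same object as b, c); b = [464, 1, 5, 6] (same object as a, c); c = [464, 1, 5, 6] (same object as a, b)
`b.append(920)` → a = [464, 1, 5, 6, 920] (same object as b, c); b = [464, 1, 5, 6, 920] (same object as a, c); c = [464, 1, 5, 6, 920] (same object as a, b)
`print(a)` → prints [464, 1, 5, 6, 920]
`print(c)` → prints [464, 1, 5, 6, 920]

Answer:
[464, 1, 5, 6, 920]
[464, 1, 5, 6, 920]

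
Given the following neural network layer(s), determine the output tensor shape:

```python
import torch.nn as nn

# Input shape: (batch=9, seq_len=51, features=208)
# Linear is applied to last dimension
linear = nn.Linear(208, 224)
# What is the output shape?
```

Input: (9, 51, 208) -> Output: (9, 51, 224)

Answer: (9, 51, 224)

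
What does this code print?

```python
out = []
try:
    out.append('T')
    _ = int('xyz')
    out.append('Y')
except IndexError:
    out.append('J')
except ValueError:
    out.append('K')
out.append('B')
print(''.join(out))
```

Execution trace: 'T' (try body) → 'K' (except ValueError) → 'B' (after the try/except). Output: TKB

Answer: TKB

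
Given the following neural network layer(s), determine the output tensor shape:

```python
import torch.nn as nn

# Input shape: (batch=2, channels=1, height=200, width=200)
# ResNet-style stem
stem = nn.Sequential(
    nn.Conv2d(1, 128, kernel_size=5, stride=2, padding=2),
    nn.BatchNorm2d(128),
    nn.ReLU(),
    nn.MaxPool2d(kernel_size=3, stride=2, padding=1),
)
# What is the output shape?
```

Input: (2, 1, 200, 200) -> after Conv2d 5x5 stride=2: (2, 128, 100, 100) -> Output: (2, 128, 50, 50)

Answer: (2, 128, 50, 50)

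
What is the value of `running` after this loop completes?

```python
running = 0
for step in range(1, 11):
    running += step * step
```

Sum of squares 1² to 10² = 385
`running` takes the values: 0 → 1 → 5 → 14 → 30 → 55 → 91 → 140 → 204 → 285 → 385

Answer: 385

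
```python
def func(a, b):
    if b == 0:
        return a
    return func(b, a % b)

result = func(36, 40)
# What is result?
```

func(36, 40) -> func(40, 36) -> func(36, 4) -> func(4, 0) -> 4

Answer: 4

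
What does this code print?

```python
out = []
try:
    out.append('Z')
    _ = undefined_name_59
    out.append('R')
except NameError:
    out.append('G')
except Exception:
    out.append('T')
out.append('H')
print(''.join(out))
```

Execution trace: 'Z' (try body) → 'G' (except NameError) → 'H' (after the try/except). Output: ZGH

Answer: ZGH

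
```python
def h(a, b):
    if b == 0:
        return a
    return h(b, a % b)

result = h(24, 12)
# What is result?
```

h(24, 12) -> h(12, 0) -> 12

Answer: 12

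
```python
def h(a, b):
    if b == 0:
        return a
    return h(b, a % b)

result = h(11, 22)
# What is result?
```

h(11, 22) -> h(22, 11) -> h(11, 0) -> 11

Answer: 11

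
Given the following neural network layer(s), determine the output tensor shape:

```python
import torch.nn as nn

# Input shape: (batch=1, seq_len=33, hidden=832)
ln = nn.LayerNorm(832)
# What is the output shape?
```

Input: (1, 33, 832) -> Output: (1, 33, 832)

Answer: (1, 33, 832)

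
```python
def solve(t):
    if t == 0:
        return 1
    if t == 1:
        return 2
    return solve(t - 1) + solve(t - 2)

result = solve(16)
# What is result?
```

Build up from base cases: solve(0)=1, solve(1)=2, solve(2)=3, solve(3)=5, solve(4)=8, solve(5)=13, solve(6)=21, ..., solve(16)=2584

Answer: 2584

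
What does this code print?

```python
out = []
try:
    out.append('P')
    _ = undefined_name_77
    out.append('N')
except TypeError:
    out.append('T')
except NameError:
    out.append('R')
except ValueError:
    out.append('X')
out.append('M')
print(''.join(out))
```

Execution trace: 'P' (try body) → 'R' (except NameError) → 'M' (after the try/except). Output: PRM

Answer: PRM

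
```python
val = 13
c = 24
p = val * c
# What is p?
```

Trace:
`val = 13` → val = 13
`c = 24` → c = 24
`p = val * c` → p = 312
So p = 312

Answer: 312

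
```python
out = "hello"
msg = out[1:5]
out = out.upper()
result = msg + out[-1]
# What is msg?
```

Trace:
`out = "hello"` → out = 'hello'
`msg = out[1:5]` → msg = 'ello'
`out = out.upper()` → out = 'HELLO'
`result = msg + out[-1]` → result = 'elloO'
So msg = 'ello'

Answer: 'ello'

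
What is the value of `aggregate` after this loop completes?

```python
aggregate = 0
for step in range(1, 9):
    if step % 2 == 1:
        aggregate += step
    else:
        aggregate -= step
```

Add odd, subtract even
`aggregate` takes the values: 0 → 1 → -1 → 2 → -2 → 3 → -3 → 4 → -4

Answer: -4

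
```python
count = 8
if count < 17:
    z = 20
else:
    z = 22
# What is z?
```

Trace:
`count = 8` → count = 8
`if count < 17: ...` → count < 17 is True → z = 20
So z = 20

Answer: 20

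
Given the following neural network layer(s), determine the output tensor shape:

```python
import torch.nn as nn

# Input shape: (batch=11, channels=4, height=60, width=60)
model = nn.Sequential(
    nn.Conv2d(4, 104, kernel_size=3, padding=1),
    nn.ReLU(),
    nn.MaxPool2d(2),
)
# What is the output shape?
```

Input: (11, 4, 60, 60) -> after Conv2d: (11, 104, 60, 60) -> after ReLU: (11, 104, 60, 60) -> Output: (11, 104, 30, 30)

Answer: (11, 104, 30, 30)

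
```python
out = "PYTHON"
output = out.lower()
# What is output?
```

Trace:
`out = "PYTHON"` → out = 'PYTHON'
`output = out.lower()` → output = 'python'
So output = 'python'

Answer: 'python'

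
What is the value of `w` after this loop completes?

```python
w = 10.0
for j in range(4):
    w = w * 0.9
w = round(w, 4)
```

Exponential decay: 10.0 * 0.9^4
`w` takes the values: 10.0 → 9.0 → 8.1 → 7.29 → 6.561

Answer: 6.561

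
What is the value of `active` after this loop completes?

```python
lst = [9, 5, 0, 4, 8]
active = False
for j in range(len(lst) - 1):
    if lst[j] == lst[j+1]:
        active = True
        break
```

Check consecutive duplicates in [9, 5, 0, 4, 8]
`active` takes the values: False

Answer: False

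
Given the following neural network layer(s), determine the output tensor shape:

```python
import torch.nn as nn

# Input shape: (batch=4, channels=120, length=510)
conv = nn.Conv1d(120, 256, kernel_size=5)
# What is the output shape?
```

Input: (4, 120, 510) -> Output: (4, 256, 506)

Answer: (4, 256, 506)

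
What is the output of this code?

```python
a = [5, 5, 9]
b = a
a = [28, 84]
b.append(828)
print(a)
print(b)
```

Key concept: rebinding vs mutation: a is rebound to a new list, b still points at the original.
Step by step:
`a = [5, 5, 9]` → a = [5, 5, 9]
`b = a` → b = [5, 5, 9] (same object as a)
`a = [28, 84]` → a = [28, 84]
`b.append(828)` → b = [5, 5, 9, 828]
`print(a)` → prints [28, 84]
`print(b)` → prints [5, 5, 9, 828]

Answer:
[28, 84]
[5, 5, 9, 828]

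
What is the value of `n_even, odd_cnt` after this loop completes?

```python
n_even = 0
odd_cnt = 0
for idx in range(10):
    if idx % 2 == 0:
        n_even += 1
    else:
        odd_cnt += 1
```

Count evens and odds in range(10)
`n_even, odd_cnt` takes the values: (0, 0) → (1, 0) → (1, 1) → (2, 1) → (2, 2) → (3, 2) → (3, 3) → (4, 3) → (4, 4) → (5, 4) → (5, 5)

Answer: 5, 5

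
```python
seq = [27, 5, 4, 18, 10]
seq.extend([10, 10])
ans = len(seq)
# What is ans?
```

Trace:
`seq = [27, 5, 4, 18, 10]` → seq = [27, 5, 4, 18, 10]
`seq.extend([10, 10])` → seq = [27, 5, 4, 18, 10, 10, 10]
`ans = len(seq)` → ans = 7
So ans = 7

Answer: 7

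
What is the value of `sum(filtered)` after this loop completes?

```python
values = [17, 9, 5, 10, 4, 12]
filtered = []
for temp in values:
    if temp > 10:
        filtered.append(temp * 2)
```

Sum of doubled values > 10
`filtered` takes the values: [] → [34] → [34, 24]
So `sum(filtered)` = 58

Answer: 58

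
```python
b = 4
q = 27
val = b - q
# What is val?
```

Trace:
`b = 4` → b = 4
`q = 27` → q = 27
`val = b - q` → val = -23
So val = -23

Answer: -23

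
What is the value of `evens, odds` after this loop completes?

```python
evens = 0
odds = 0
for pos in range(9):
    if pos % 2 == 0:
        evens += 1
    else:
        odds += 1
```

Count evens and odds in range(9)
`evens, odds` takes the values: (0, 0) → (1, 0) → (1, 1) → (2, 1) → (2, 2) → (3, 2) → (3, 3) → (4, 3) → (4, 4) → (5, 4)

Answer: 5, 4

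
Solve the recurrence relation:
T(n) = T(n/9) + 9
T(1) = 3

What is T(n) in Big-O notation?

Each step divides n by 9 and adds 9. After log_9(n) steps we reach T(1)=3. So T(n) = 9·log_9(n) + 3 = O(log n).

Answer: O(log n)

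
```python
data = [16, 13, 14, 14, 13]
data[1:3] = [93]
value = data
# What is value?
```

Trace:
`data = [16, 13, 14, 14, 13]` → data = [16, 13, 14, 14, 13]
`data[1:3] = [93]` → data = [16, 93, 14, 13]
`value = data` → value = [16, 93, 14, 13]
So value = [16, 93, 14, 13]

Answer: [16, 93, 14, 13]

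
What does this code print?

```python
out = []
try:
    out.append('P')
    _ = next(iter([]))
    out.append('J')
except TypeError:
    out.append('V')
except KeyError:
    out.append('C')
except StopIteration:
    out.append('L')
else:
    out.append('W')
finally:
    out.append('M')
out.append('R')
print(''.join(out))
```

Execution trace: 'P' (try body) → 'L' (except StopIteration) → 'M' (finally) → 'R' (after the try/except). Output: PLMR

Answer: PLMR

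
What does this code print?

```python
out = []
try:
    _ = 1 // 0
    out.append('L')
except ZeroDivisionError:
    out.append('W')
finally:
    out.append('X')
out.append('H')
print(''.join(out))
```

Execution trace: 'W' (except ZeroDivisionError) → 'X' (finally) → 'H' (after the try/except). Output: WXH

Answer: WXH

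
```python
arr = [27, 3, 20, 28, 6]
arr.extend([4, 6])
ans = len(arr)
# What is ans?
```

Trace:
`arr = [27, 3, 20, 28, 6]` → arr = [27, 3, 20, 28, 6]
`arr.extend([4, 6])` → arr = [27, 3, 20, 28, 6, 4, 6]
`ans = len(arr)` → ans = 7
So ans = 7

Answer: 7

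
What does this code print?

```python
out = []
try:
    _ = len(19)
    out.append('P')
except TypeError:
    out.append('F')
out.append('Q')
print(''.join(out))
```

Execution trace: 'F' (except TypeError) → 'Q' (after the try/except). Output: FQ

Answer: FQ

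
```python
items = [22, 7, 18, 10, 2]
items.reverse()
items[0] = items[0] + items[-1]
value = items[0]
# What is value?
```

Trace:
`items = [22, 7, 18, 10, 2]` → items = [22, 7, 18, 10, 2]
`items.reverse()` → items = [2, 10, 18, 7, 22]
`items[0] = items[0] + items[-1]` → items = [24, 10, 18, 7, 22]
`value = items[0]` → value = 24
So value = 24

Answer: 24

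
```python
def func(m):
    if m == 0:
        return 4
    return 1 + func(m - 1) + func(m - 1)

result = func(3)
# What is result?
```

func(m) = 1 + 2·func(m-1), func(0)=4. Closed form: (4+1)·2^3 - 1 = 39.

Answer: 39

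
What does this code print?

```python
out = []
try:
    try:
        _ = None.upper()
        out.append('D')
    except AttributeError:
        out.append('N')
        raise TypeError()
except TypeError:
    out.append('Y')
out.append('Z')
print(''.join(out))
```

Execution trace: 'N' (except AttributeError) → 'Y' (outer except TypeError) → 'Z' (after the try/except). Output: NYZ

Answer: NYZ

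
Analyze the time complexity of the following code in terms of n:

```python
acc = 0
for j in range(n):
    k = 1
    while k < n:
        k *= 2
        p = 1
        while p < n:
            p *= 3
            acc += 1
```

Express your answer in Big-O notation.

Each loop level contributes: n × log n × log n. Multiplying the contributions gives O(n log² n).

Answer: O(n log² n)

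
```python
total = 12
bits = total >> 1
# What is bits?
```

Trace:
`total = 12` → total = 12
`bits = total >> 1` → bits = 6
So bits = 6

Answer: 6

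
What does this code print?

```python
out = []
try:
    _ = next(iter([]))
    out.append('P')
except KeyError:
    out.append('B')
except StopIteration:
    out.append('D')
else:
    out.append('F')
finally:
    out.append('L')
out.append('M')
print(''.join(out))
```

Execution trace: 'D' (except StopIteration) → 'L' (finally) → 'M' (after the try/except). Output: DLM

Answer: DLM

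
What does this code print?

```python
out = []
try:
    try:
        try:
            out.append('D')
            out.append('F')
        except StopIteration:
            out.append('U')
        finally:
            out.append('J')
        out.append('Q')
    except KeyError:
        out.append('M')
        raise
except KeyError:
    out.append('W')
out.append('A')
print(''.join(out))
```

Execution trace: 'D' (inner try body) → 'F' (inner try body, no exception) → 'J' (inner finally) → 'Q' (try body, no exception) → 'A' (after the try/except). Output: DFJQA

Answer: DFJQA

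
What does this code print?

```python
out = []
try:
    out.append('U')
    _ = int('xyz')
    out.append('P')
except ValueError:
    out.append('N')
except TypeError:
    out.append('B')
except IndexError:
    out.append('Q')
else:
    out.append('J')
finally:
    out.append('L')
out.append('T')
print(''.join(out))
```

Execution trace: 'U' (try body) → 'N' (except ValueError) → 'L' (finally) → 'T' (after the try/except). Output: UNLT

Answer: UNLT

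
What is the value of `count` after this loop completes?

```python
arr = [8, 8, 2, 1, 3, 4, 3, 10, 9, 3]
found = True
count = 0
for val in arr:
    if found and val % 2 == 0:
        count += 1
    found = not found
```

Count even values at even positions
`count` takes the values: 0 → 1 → 2

Answer: 2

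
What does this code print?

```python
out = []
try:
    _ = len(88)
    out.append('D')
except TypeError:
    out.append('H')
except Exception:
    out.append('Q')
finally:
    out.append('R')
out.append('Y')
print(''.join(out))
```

Execution trace: 'H' (except TypeError) → 'R' (finally) → 'Y' (after the try/except). Output: HRY

Answer: HRY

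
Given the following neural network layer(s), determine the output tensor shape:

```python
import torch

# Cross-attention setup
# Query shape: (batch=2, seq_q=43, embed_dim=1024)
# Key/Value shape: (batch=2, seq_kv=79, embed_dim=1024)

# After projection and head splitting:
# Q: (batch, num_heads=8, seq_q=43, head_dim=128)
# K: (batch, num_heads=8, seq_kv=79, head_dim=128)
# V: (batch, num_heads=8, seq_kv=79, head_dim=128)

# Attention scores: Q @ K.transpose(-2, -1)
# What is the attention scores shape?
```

Input: (2, 43, 1024) -> Output: (2, 8, 43, 79)

Answer: (2, 8, 43, 79)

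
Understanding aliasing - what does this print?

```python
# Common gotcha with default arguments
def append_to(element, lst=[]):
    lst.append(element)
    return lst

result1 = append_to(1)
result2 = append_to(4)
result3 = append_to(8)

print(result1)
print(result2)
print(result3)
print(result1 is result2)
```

Key concept: mutable default argument gotcha.
Step by step:
`result1 = append_to(1)` → result1 = [1]
`result2 = append_to(4)` → result1 = [1, 4] (same object as result2); result2 = [1, 4] (same object as result1)
`result3 = append_to(8)` → result1 = [1, 4, 8] (same object as result2, result3); result2 = [1, 4, 8] (same object as result1, result3); result3 = [1, 4, 8] (same object as result1, result2)
`print(result1)` → prints [1, 4, 8]
`print(result2)` → prints [1, 4, 8]
`print(result3)` → prints [1, 4, 8]
`print(result1 is result2)` → prints True

Answer:
[1, 4, 8]
[1, 4, 8]
[1, 4, 8]
True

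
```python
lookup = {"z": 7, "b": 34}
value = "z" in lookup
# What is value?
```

Trace:
`lookup = {"z": 7, "b": 34}` → lookup = {'z': 7, 'b': 34}
`value = "z" in lookup` → value = True
So value = True

Answer: True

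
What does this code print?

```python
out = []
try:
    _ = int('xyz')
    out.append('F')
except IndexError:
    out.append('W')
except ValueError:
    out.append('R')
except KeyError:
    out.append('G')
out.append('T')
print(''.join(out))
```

Execution trace: 'R' (except ValueError) → 'T' (after the try/except). Output: RT

Answer: RT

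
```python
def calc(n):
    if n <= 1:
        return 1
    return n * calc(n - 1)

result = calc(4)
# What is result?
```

calc(4) = 4 * 3 * 2 * 1 = 24

Answer: 24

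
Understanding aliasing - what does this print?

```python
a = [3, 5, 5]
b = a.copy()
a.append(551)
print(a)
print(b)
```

Key concept: list.copy() creates independent copy.
Step by step:
`a = [3, 5, 5]` → a = [3, 5, 5]
`b = a.copy()` → b = [3, 5, 5]
`a.append(551)` → a = [3, 5, 5, 551]
`print(a)` → prints [3, 5, 5, 551]
`print(b)` → prints [3, 5, 5]

Answer:
[3, 5, 5, 551]
[3, 5, 5]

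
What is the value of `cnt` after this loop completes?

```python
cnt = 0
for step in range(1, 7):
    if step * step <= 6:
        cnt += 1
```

Count numbers where step² ≤ 6
`cnt` takes the values: 0 → 1 → 2

Answer: 2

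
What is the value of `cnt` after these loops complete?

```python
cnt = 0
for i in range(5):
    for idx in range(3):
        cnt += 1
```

5 * 3 = 15
`cnt` takes the values: 0 → 1 → 2 → 3 → 4 → 5 → 6 → 7 → 8 → 9 → 10 → 11 → 12 → 13 → 14 → 15

Answer: 15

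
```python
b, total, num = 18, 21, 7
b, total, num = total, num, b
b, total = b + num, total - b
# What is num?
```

Trace:
`b, total, num = 18, 21, 7` → b = 18; total = 21; num = 7
`b, total, num = total, num, b` → b = 21; total = 7; num = 18
`b, total = b + num, total - b` → b = 39; total = -14
So num = 18

Answer: 18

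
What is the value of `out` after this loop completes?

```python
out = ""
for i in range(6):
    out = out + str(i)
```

Concatenate digits 0 to 5
`out` takes the values: "" → "0" → "01" → "012" → "0123" → "01234" → "012345"

Answer: "012345"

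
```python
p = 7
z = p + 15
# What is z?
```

Trace:
`p = 7` → p = 7
`z = p + 15` → z = 22
So z = 22

Answer: 22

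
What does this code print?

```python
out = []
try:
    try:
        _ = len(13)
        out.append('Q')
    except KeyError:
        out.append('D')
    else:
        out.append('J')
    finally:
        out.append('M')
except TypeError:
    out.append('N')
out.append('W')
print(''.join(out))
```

Execution trace: 'M' (inner finally) → 'N' (outer except TypeError) → 'W' (after the try/except). Output: MNW

Answer: MNW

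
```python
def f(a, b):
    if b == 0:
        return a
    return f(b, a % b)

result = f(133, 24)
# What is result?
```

f(133, 24) -> f(24, 13) -> f(13, 11) -> f(11, 2) -> f(2, 1) -> f(1, 0) -> 1

Answer: 1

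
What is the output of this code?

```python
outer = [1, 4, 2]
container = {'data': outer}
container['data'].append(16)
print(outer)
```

Key concept: dict holds reference to list.
Step by step:
`outer = [1, 4, 2]` → outer = [1, 4, 2]
`container = {'data': outer}` → container = {'data': [1, 4, 2]}
`container['data'].append(16)` → outer = [1, 4, 2, 16]; container = {'data': [1, 4, 2, 16]}
`print(outer)` → prints [1, 4, 2, 16]

Answer: [1, 4, 2, 16]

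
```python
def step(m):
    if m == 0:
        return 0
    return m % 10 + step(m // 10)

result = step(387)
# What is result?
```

Sum of digits of 387: 7 + 8 + 3 = 18

Answer: 18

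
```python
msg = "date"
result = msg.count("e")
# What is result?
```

Trace:
`msg = "date"` → msg = 'date'
`result = msg.count("e")` → result = 1
So result = 1

Answer: 1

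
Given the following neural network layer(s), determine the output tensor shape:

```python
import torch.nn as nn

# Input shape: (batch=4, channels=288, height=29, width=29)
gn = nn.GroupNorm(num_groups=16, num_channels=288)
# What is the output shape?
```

Input: (4, 288, 29, 29) -> Output: (4, 288, 29, 29)

Answer: (4, 288, 29, 29)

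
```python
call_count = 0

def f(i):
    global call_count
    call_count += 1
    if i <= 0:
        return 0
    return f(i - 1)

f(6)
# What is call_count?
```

Linear recursion stepping by 1: 7 calls from i=6 down to ≤0.

Answer: 7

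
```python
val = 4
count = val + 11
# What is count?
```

Trace:
`val = 4` → val = 4
`count = val + 11` → count = 15
So count = 15

Answer: 15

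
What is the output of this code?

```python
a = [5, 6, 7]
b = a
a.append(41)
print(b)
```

Key concept: basic list aliasing.
Step by step:
`a = [5, 6, 7]` → a = [5, 6, 7]
`b = a` → b = [5, 6, 7] (same object as a)
`a.append(41)` → a = [5, 6, 7, 41] (same object as b); b = [5, 6, 7, 41] (same object as a)
`print(b)` → prints [5, 6, 7, 41]

Answer: [5, 6, 7, 41]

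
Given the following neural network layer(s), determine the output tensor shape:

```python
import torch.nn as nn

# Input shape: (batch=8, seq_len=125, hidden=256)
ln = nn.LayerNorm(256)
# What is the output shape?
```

Input: (8, 125, 256) -> Output: (8, 125, 256)

Answer: (8, 125, 256)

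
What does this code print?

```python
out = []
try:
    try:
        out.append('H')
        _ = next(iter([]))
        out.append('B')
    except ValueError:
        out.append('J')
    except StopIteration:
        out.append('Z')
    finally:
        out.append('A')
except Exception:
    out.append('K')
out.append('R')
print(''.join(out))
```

Execution trace: 'H' (inner try body) → 'Z' (inner except StopIteration) → 'A' (inner finally) → 'R' (after the try/except). Output: HZAR

Answer: HZAR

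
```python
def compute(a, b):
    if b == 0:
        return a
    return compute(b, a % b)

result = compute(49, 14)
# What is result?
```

compute(49, 14) -> compute(14, 7) -> compute(7, 0) -> 7

Answer: 7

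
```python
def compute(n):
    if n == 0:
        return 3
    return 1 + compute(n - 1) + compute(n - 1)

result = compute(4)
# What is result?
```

compute(n) = 1 + 2·compute(n-1), compute(0)=3. Closed form: (3+1)·2^4 - 1 = 63.

Answer: 63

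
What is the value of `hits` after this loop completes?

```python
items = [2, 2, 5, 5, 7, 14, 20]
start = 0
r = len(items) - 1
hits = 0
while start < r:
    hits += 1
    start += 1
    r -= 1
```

Iterations until pointers meet (list length 7)
`hits` takes the values: 0 → 1 → 2 → 3

Answer: 3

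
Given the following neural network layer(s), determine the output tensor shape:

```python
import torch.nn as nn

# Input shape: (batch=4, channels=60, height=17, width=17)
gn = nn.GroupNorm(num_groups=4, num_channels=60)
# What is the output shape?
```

Input: (4, 60, 17, 17) -> Output: (4, 60, 17, 17)

Answer: (4, 60, 17, 17)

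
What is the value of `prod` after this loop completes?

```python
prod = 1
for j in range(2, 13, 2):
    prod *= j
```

Product of even numbers 2 to 12
`prod` takes the values: 1 → 2 → 8 → 48 → 384 → 3840 → 46080

Answer: 46080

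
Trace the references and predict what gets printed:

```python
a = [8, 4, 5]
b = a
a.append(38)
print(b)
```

Key concept: basic list aliasing.
Step by step:
`a = [8, 4, 5]` → a = [8, 4, 5]
`b = a` → b = [8, 4, 5] (same object as a)
`a.append(38)` → a = [8, 4, 5, 38] (same object as b); b = [8, 4, 5, 38] (same object as a)
`print(b)` → prints [8, 4, 5, 38]

Answer: [8, 4, 5, 38]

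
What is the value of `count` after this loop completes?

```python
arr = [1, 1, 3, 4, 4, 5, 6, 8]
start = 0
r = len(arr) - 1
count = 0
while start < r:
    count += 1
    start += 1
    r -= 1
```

Iterations until pointers meet (list length 8)
`count` takes the values: 0 → 1 → 2 → 3 → 4

Answer: 4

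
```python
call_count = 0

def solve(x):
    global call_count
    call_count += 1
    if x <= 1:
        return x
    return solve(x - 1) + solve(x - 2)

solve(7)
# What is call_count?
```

Calls(x) = 1 + Calls(x-1) + Calls(x-2); Calls(0)=Calls(1)=1. For x=7 this gives 41.

Answer: 41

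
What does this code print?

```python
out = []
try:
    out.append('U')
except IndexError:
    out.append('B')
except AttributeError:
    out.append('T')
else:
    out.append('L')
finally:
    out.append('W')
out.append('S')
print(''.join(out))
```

Execution trace: 'U' (try body, no exception) → 'L' (else) → 'W' (finally) → 'S' (after the try/except). Output: ULWS

Answer: ULWS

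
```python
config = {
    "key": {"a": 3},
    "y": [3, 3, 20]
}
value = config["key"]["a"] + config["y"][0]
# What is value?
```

Trace:
`config = { ...` → config = {'key': {'a': 3}, 'y': [3, 3, 20]}
`value = config["key"]["a"] + config["y"][0]` → value = 6
So value = 6

Answer: 6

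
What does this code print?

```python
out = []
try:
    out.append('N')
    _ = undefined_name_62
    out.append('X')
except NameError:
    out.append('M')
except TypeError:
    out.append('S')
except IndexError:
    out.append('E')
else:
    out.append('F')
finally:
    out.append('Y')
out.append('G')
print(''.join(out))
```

Execution trace: 'N' (try body) → 'M' (except NameError) → 'Y' (finally) → 'G' (after the try/except). Output: NMYG

Answer: NMYG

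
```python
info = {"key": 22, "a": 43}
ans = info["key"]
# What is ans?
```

Trace:
`info = {"key": 22, "a": 43}` → info = {'key': 22, 'a': 43}
`ans = info["key"]` → ans = 22
So ans = 22

Answer: 22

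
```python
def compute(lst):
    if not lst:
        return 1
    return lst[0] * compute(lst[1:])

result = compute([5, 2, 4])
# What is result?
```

Product over [5, 2, 4] = 5 * 2 * 4 = 40

Answer: 40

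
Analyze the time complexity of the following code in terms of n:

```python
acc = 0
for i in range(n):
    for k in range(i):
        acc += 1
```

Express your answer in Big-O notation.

Each loop level contributes: n × n. Multiplying the contributions gives O(n^2).

Answer: O(n^2)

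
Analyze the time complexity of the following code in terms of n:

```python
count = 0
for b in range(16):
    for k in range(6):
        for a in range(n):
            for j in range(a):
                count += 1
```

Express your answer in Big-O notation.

Each loop level contributes: 1 × 1 × n × n. Multiplying the contributions gives O(n^2).

Answer: O(n^2)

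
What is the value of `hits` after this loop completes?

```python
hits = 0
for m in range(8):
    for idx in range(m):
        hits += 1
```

Triangle number: 0+1+2+...+7
`hits` takes the values: 0 → 1 → 2 → 3 → 4 → 5 → 6 → 7 → 8 → 9 → 10 → 11 → 12 → 13 → 14 → 15 → 16 → 17 → 18 → 19 → 20 → 21 → 22 → 23 → 24 → 25 → 26 → 27 → 28

Answer: 28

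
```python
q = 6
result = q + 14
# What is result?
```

Trace:
`q = 6` → q = 6
`result = q + 14` → result = 20
So result = 20

Answer: 20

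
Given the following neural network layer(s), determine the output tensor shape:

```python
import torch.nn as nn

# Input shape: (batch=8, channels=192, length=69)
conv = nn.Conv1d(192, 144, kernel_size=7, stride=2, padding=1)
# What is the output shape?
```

Input: (8, 192, 69) -> Output: (8, 144, 33)

Answer: (8, 144, 33)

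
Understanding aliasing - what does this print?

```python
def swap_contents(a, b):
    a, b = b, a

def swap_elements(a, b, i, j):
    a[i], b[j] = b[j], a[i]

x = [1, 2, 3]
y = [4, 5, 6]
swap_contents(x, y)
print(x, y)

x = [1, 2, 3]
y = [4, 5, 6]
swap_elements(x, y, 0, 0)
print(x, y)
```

Key concept: parameter rebinding vs mutation.
Step by step:
`x = [1, 2, 3]` → x = [1, 2, 3]
`y = [4, 5, 6]` → y = [4, 5, 6]
`swap_contents(x, y)` → no visible change to tracked variables
`print(x, y)` → prints [1, 2, 3] [4, 5, 6]
`x = [1, 2, 3]` → x = [1, 2, 3]
`y = [4, 5, 6]` → y = [4, 5, 6]
`swap_elements(x, y, 0, 0)` → x = [4, 2, 3]; y = [1, 5, 6]
`print(x, y)` → prints [4, 2, 3] [1, 5, 6]

Answer:
[1, 2, 3] [4, 5, 6]
[4, 2, 3] [1, 5, 6]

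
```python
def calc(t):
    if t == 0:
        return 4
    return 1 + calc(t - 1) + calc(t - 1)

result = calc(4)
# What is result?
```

calc(t) = 1 + 2·calc(t-1), calc(0)=4. Closed form: (4+1)·2^4 - 1 = 79.

Answer: 79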